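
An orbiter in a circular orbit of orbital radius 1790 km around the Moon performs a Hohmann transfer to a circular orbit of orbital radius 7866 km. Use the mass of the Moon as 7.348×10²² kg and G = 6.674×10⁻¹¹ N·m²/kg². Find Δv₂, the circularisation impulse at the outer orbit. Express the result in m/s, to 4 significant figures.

μ = GM = 6.674×10⁻¹¹ × 7.348×10²² = 4.904×10¹² m³/s².
r₁ = 1790 km = 1.790×10⁶ m.
r₂ = 7866 km = 7.866×10⁶ m.
Transfer ellipse a_t = (r₁ + r₂)/2 = 4.828×10⁶ m.
At r₁: circular v_c1 = √(μ/r₁) = 1655 m/s; transfer-perilune v_p = √[μ(2/r₁ − 1/a_t)] = 2113 m/s.
At r₂: circular v_c2 = √(μ/r₂) = 789.6 m/s; transfer-apolune v_a = √[μ(2/r₂ − 1/a_t)] = 480.8 m/s.
Δv₂ = v_c2 − v_a = 308.8 m/s.

Δv ≈ 308.8 m/s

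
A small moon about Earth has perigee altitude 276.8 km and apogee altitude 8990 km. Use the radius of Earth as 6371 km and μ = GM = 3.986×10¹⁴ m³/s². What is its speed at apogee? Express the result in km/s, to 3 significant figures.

v ≈ 3.96 km/s

r_p = 6371 + 276.8 = 6647.8 km = 6.6478×10⁶ m.
r_a = 6371 + 8990 = 15361 km = 1.5361×10⁷ m.
Semi-major axis a = (r_p + r_a)/2 = 11004 km = 1.100×10⁷ m.
Vis-viva: v² = μ(2/r − 1/a) = 3.986×10¹⁴ × (1.302×10⁻⁷ − 9.087×10⁻⁸) = 1.568×10⁷ m²/s².
v = 3959 m/s = 3.959 km/s.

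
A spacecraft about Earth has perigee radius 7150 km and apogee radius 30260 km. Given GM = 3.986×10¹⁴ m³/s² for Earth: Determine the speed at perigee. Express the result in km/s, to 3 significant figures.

v ≈ 9.50 km/s

Semi-major axis a = (r_p + r_a)/2 = 18705 km = 1.870×10⁷ m.
Vis-viva: v² = μ(2/r − 1/a) = 3.986×10¹⁴ × (2.797×10⁻⁷ − 5.346×10⁻⁸) = 9.019×10⁷ m²/s².
v = 9497 m/s = 9.497 km/s.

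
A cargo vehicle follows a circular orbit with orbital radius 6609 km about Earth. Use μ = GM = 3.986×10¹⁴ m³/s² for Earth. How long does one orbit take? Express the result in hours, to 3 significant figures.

T ≈ 1.49 hours

r = 6609 km = 6.609×10⁶ m.
Kepler's third law: T = 2π√(r³/μ) = 2π√((6.609×10⁶)³ / 3.986×10¹⁴).
r³/μ = 7.242×10⁵ s², so T = 2π × 8.510×10² = 5.347×10³ s.
Converting: 5.347×10³ s ÷ 3600 = 1.485 hours.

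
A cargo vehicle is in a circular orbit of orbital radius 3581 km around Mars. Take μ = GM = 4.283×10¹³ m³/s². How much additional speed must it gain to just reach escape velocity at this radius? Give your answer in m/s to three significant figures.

r = 3581 km = 3.581×10⁶ m.
Circular speed v_c = √(μ/r) = 3458 m/s.
Escape speed v_esc = √(2μ/r) = √2 × v_c = 4891 m/s.
Δv = v_esc − v_c = 1433 m/s.

Δv ≈ 1430 m/s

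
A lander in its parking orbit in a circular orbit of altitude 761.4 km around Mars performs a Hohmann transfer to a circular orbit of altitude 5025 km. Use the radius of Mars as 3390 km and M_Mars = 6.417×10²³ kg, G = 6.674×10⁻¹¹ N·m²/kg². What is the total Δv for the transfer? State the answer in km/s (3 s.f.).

μ = GM = 6.674×10⁻¹¹ × 6.417×10²³ = 4.283×10¹³ m³/s².
r₁ = 3390 + 761.4 = 4151.4 km = 4.1514×10⁶ m.
r₂ = 3390 + 5025 = 8415.0 km = 8.4150×10⁶ m.
Transfer ellipse a_t = (r₁ + r₂)/2 = 6.283×10⁶ m.
At r₁: circular v_c1 = √(μ/r₁) = 3212 m/s; transfer-periapsis v_p = √[μ(2/r₁ − 1/a_t)] = 3717 m/s.
Δv₁ = v_p − v_c1 = 505.2 m/s.
At r₂: circular v_c2 = √(μ/r₂) = 2256 m/s; transfer-apoapsis v_a = √[μ(2/r₂ − 1/a_t)] = 1834 m/s.
Δv₂ = v_c2 − v_a = 422.2 m/s.
Total Δv = Δv₁ + Δv₂ = 927.4 m/s = 0.9274 km/s.

Δv_total ≈ 0.927 km/s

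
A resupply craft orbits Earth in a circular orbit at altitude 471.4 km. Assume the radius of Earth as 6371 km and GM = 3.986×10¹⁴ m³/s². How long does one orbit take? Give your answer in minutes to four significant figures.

T ≈ 93.88 minutes

r = 6371 + 471.4 = 6842.4 km = 6.8424×10⁶ m.
Kepler's third law: T = 2π√(r³/μ) = 2π√((6.842×10⁶)³ / 3.986×10¹⁴).
r³/μ = 8.037×10⁵ s², so T = 2π × 8.965×10² = 5.633×10³ s.
Converting: 5.633×10³ s ÷ 60.00 = 93.88 minutes.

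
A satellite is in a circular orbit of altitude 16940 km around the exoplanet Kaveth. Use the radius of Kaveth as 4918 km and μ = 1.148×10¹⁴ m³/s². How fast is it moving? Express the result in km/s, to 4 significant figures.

v ≈ 2.292 km/s

r = 4918 + 16940 = 21858 km = 2.1858×10⁷ m.
For a circular orbit v = √(μ/r) = √(1.148×10¹⁴ / 2.186×10⁷) = √(5.252×10⁶) = 2292 m/s.
That is 2.292 km/s.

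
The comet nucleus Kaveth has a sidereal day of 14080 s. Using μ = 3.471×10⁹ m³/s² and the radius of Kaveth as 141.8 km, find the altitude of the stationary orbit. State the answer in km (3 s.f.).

h_sync ≈ 117 km

A synchronous orbit has period T, so by Kepler's third law a = (μT²/4π²)^(1/3).
μT²/4π² = 3.471×10⁹ × (1.408×10⁴)² / 39.48 = 1.743×10¹⁶ m³.
a = 2.593×10⁵ m = 259.28 km.
Altitude h = a − R = 259.28 − 141.8 = 117.48 km.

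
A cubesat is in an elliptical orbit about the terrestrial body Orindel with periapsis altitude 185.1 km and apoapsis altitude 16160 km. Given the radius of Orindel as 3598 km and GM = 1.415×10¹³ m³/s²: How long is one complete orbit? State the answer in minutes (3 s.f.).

r_p = 3598 + 185.1 = 3783.1 km = 3.7831×10⁶ m.
r_a = 3598 + 16160 = 19758 km = 1.9758×10⁷ m.
Semi-major axis a = (r_p + r_a)/2 = (3783.1 + 19758)/2 = 11771 km = 1.177×10⁷ m.
By Kepler's third law T = 2π√(a³/μ) = 2π × 1.074×10⁴ = 6.745×10⁴ s.
= 1124 minutes.

T ≈ 1120 minutes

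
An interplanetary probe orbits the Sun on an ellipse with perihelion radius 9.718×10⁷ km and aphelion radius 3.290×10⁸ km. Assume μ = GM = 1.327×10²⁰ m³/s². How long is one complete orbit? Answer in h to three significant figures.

Semi-major axis a = (r_p + r_a)/2 = (9.7180×10⁷ + 3.2900×10⁸)/2 = 2.1309×10⁸ km = 2.131×10¹¹ m.
By Kepler's third law T = 2π√(a³/μ) = 2π × 8.539×10⁶ = 5.365×10⁷ s.
= 14900 h.

T ≈ 14900 h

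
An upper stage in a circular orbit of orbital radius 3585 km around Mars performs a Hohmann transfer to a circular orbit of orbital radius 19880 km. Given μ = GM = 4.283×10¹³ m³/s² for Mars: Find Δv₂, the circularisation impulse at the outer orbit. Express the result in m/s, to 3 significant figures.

Δv ≈ 656 m/s

r₁ = 3585 km = 3.585×10⁶ m.
r₂ = 19880 km = 1.988×10⁷ m.
Transfer ellipse a_t = (r₁ + r₂)/2 = 1.173×10⁷ m.
At r₁: circular v_c1 = √(μ/r₁) = 3456 m/s; transfer-periapsis v_p = √[μ(2/r₁ − 1/a_t)] = 4499 m/s.
At r₂: circular v_c2 = √(μ/r₂) = 1468 m/s; transfer-apoapsis v_a = √[μ(2/r₂ − 1/a_t)] = 811.4 m/s.
Δv₂ = v_c2 − v_a = 656.4 m/s.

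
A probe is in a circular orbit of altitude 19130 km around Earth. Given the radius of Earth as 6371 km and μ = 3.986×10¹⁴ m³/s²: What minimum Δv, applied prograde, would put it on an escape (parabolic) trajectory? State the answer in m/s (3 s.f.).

r = 6371 + 19130 = 25501 km = 2.5501×10⁷ m.
Circular speed v_c = √(μ/r) = 3954 m/s.
Escape speed v_esc = √(2μ/r) = √2 × v_c = 5591 m/s.
Δv = v_esc − v_c = 1638 m/s.

Δv ≈ 1640 m/s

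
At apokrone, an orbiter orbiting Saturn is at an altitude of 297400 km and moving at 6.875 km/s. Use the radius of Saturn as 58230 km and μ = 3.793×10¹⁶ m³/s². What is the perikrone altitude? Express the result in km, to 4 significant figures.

r_a = 58230 + 297400 = 3.5563×10⁵ km = 3.556×10⁸ m.
Specific energy ε = v²/2 − μ/r = -8.302×10⁷ J/kg, so a = −μ/(2ε) = 2.284×10⁸ m.
The apsides satisfy r_p + r_a = 2a, so the perikrone radius is 2a − r_a = 1.012×10⁸ m = 1.0123×10⁵ km.
Perikrone altitude = 1.0123×10⁵ − 58230 = 43001 km.

perikrone altitude ≈ 43000 km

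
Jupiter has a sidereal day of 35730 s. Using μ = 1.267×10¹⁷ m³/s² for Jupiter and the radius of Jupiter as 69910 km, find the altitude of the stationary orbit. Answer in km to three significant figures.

h_sync ≈ 90100 km

A synchronous orbit has period T, so by Kepler's third law a = (μT²/4π²)^(1/3).
μT²/4π² = 1.267×10¹⁷ × (3.573×10⁴)² / 39.48 = 4.097×10²⁴ m³.
a = 1.600×10⁸ m = 1.6002×10⁵ km.
Altitude h = a − R = 1.6002×10⁵ − 69910 = 90105 km.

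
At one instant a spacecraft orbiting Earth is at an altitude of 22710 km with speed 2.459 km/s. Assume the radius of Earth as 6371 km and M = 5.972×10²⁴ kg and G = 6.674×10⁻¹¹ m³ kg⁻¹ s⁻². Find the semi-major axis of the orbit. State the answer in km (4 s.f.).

a ≈ 18660 km

μ = GM = 6.674×10⁻¹¹ × 5.972×10²⁴ = 3.986×10¹⁴ m³/s².
r = 6371 + 22710 = 29081 km = 2.908×10⁷ m.
Specific orbital energy ε = v²/2 − μ/r = (2459)²/2 − 3.986×10¹⁴/2.908×10⁷ = -1.068×10⁷ J/kg.
Since ε = −μ/(2a), a = −μ/(2ε) = 1.866×10⁷ m = 18656 km.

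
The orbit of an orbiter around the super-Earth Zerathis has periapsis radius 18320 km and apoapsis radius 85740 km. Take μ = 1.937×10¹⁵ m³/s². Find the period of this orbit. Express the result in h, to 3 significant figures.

T ≈ 14.9 h

Semi-major axis a = (r_p + r_a)/2 = (18320 + 85740)/2 = 52030 km = 5.203×10⁷ m.
By Kepler's third law T = 2π√(a³/μ) = 2π × 8.527×10³ = 5.358×10⁴ s.
= 14.88 h.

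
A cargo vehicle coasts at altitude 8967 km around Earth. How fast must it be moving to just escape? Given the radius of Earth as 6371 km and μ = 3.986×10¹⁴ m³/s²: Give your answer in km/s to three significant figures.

v_esc ≈ 7.21 km/s

r = 6371 + 8967 = 15338 km = 1.5338×10⁷ m.
Escape speed v_esc = √(2μ/r) = √(2 × 3.986×10¹⁴ / 1.534×10⁷) = √(5.198×10⁷) = 7209 m/s.
= 7.209 km/s.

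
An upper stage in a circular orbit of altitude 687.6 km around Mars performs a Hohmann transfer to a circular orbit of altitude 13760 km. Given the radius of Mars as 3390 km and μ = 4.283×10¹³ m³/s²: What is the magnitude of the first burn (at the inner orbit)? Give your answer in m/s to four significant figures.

Δv ≈ 878.8 m/s

r₁ = 3390 + 687.6 = 4077.6 km = 4.0776×10⁶ m.
r₂ = 3390 + 13760 = 17150 km = 1.7150×10⁷ m.
Transfer ellipse a_t = (r₁ + r₂)/2 = 1.061×10⁷ m.
At r₁: circular v_c1 = √(μ/r₁) = 3241 m/s; transfer-periapsis v_p = √[μ(2/r₁ − 1/a_t)] = 4120 m/s.
Δv₁ = v_p − v_c1 = 878.8 m/s.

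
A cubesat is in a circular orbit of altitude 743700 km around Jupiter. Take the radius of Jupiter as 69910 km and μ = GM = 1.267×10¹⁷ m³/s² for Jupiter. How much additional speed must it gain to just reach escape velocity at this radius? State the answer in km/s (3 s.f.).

r = 69910 + 743700 = 813610 km = 8.1361×10⁸ m.
Circular speed v_c = √(μ/r) = 12480 m/s.
Escape speed v_esc = √(2μ/r) = √2 × v_c = 17650 m/s.
Δv = v_esc − v_c = 5169 m/s = 5.169 km/s.

Δv ≈ 5.17 km/s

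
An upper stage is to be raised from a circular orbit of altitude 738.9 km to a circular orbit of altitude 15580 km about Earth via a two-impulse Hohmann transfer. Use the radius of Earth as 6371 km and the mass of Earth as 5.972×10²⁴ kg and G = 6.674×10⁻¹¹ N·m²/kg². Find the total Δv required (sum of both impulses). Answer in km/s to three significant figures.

Δv_total ≈ 3.00 km/s

μ = GM = 6.674×10⁻¹¹ × 5.972×10²⁴ = 3.986×10¹⁴ m³/s².
r₁ = 6371 + 738.9 = 7109.9 km = 7.1099×10⁶ m.
r₂ = 6371 + 15580 = 21951 km = 2.1951×10⁷ m.
Transfer ellipse a_t = (r₁ + r₂)/2 = 1.453×10⁷ m.
At r₁: circular v_c1 = √(μ/r₁) = 7487 m/s; transfer-perigee v_p = √[μ(2/r₁ − 1/a_t)] = 9203 m/s.
Δv₁ = v_p − v_c1 = 1715 m/s.
At r₂: circular v_c2 = √(μ/r₂) = 4261 m/s; transfer-apogee v_a = √[μ(2/r₂ − 1/a_t)] = 2981 m/s.
Δv₂ = v_c2 − v_a = 1280 m/s.
Total Δv = Δv₁ + Δv₂ = 2996 m/s = 2.996 km/s.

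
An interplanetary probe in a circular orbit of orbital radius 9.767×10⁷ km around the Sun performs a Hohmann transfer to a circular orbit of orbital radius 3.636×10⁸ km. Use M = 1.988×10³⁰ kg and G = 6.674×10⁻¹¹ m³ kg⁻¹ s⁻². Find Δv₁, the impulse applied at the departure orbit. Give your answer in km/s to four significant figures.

Δv ≈ 9.420 km/s

μ = GM = 6.674×10⁻¹¹ × 1.988×10³⁰ = 1.327×10²⁰ m³/s².
r₁ = 9.767×10⁷ km = 9.767×10¹⁰ m.
r₂ = 3.636×10⁸ km = 3.636×10¹¹ m.
Transfer ellipse a_t = (r₁ + r₂)/2 = 2.306×10¹¹ m.
At r₁: circular v_c1 = √(μ/r₁) = 36860 m/s; transfer-perihelion v_p = √[μ(2/r₁ − 1/a_t)] = 46280 m/s.
Δv₁ = v_p − v_c1 = 9420 m/s.
= 9.420 km/s.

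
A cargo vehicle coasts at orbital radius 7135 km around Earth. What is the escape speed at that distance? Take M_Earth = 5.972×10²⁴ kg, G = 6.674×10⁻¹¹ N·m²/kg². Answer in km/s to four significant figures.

v_esc ≈ 10.57 km/s

μ = GM = 6.674×10⁻¹¹ × 5.972×10²⁴ = 3.986×10¹⁴ m³/s².
r = 7135 km = 7.135×10⁶ m.
Escape speed v_esc = √(2μ/r) = √(2 × 3.986×10¹⁴ / 7.135×10⁶) = √(1.117×10⁸) = 10570 m/s.
= 10.57 km/s.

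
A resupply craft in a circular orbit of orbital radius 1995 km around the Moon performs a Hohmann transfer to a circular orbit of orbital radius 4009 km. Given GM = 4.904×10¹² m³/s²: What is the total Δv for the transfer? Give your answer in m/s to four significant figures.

r₁ = 1995 km = 1.995×10⁶ m.
r₂ = 4009 km = 4.009×10⁶ m.
Transfer ellipse a_t = (r₁ + r₂)/2 = 3.002×10⁶ m.
At r₁: circular v_c1 = √(μ/r₁) = 1568 m/s; transfer-perilune v_p = √[μ(2/r₁ − 1/a_t)] = 1812 m/s.
Δv₁ = v_p − v_c1 = 244.0 m/s.
At r₂: circular v_c2 = √(μ/r₂) = 1106 m/s; transfer-apolune v_a = √[μ(2/r₂ − 1/a_t)] = 901.6 m/s.
Δv₂ = v_c2 − v_a = 204.4 m/s.
Total Δv = Δv₁ + Δv₂ = 448.4 m/s.

Δv_total ≈ 448.4 m/s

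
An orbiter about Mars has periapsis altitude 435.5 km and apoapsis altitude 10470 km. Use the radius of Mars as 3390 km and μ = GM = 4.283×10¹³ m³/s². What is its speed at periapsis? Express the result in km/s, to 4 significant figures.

v ≈ 4.189 km/s

r_p = 3390 + 435.5 = 3825.5 km = 3.8255×10⁶ m.
r_a = 3390 + 10470 = 13860 km = 1.3860×10⁷ m.
Semi-major axis a = (r_p + r_a)/2 = 8842.8 km = 8.843×10⁶ m.
Vis-viva: v² = μ(2/r − 1/a) = 4.283×10¹³ × (5.228×10⁻⁷ − 1.131×10⁻⁷) = 1.755×10⁷ m²/s².
v = 4189 m/s = 4.189 km/s.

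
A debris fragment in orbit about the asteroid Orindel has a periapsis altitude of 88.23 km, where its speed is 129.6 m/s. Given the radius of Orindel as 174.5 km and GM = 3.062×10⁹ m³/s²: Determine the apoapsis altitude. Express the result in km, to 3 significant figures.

r_p = 174.5 + 88.23 = 262.73 km = 2.627×10⁵ m.
Specific energy ε = v²/2 − μ/r = -3.256×10³ J/kg, so a = −μ/(2ε) = 4.701×10⁵ m.
The apsides satisfy r_p + r_a = 2a, so the apoapsis radius is 2a − r_p = 6.776×10⁵ m = 677.55 km.
Apoapsis altitude = 677.55 − 174.5 = 503.05 km.

apoapsis altitude ≈ 503 km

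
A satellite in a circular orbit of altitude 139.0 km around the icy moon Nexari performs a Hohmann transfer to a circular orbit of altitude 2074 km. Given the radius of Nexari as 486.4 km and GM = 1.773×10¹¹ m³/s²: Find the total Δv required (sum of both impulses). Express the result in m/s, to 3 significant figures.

Δv_total ≈ 241 m/s

r₁ = 486.4 + 139.0 = 625.40 km = 6.2540×10⁵ m.
r₂ = 486.4 + 2074 = 2560.4 km = 2.5604×10⁶ m.
Transfer ellipse a_t = (r₁ + r₂)/2 = 1.593×10⁶ m.
At r₁: circular v_c1 = √(μ/r₁) = 532.4 m/s; transfer-periapsis v_p = √[μ(2/r₁ − 1/a_t)] = 675.0 m/s.
Δv₁ = v_p − v_c1 = 142.6 m/s.
At r₂: circular v_c2 = √(μ/r₂) = 263.1 m/s; transfer-apoapsis v_a = √[μ(2/r₂ − 1/a_t)] = 164.9 m/s.
Δv₂ = v_c2 − v_a = 98.26 m/s.
Total Δv = Δv₁ + Δv₂ = 240.9 m/s.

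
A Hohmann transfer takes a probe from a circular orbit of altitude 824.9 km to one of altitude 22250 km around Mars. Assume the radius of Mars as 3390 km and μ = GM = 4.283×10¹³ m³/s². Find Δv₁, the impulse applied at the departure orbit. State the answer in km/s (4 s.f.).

Δv ≈ 0.9901 km/s

r₁ = 3390 + 824.9 = 4214.9 km = 4.2149×10⁶ m.
r₂ = 3390 + 22250 = 25640 km = 2.5640×10⁷ m.
Transfer ellipse a_t = (r₁ + r₂)/2 = 1.493×10⁷ m.
At r₁: circular v_c1 = √(μ/r₁) = 3188 m/s; transfer-periapsis v_p = √[μ(2/r₁ − 1/a_t)] = 4178 m/s.
Δv₁ = v_p − v_c1 = 990.1 m/s.
= 0.9901 km/s.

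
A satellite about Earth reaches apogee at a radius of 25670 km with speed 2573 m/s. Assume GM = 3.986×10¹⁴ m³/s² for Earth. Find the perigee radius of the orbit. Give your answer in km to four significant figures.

perigee radius ≈ 6955 km

r_a = 2.567×10⁷ m.
Specific energy ε = v²/2 − μ/r = -1.222×10⁷ J/kg, so a = −μ/(2ε) = 1.631×10⁷ m.
The apsides satisfy r_p + r_a = 2a, so the perigee radius is 2a − r_a = 6.955×10⁶ m = 6954.8 km.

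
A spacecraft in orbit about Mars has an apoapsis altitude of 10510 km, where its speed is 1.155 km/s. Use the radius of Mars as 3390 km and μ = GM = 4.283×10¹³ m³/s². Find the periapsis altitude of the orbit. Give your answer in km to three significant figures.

r_a = 3390 + 10510 = 13900 km = 1.390×10⁷ m.
Specific energy ε = v²/2 − μ/r = -2.414×10⁶ J/kg, so a = −μ/(2ε) = 8.870×10⁶ m.
The apsides satisfy r_p + r_a = 2a, so the periapsis radius is 2a − r_a = 3.840×10⁶ m = 3840.3 km.
Periapsis altitude = 3840.3 − 3390 = 450.26 km.

periapsis altitude ≈ 450 km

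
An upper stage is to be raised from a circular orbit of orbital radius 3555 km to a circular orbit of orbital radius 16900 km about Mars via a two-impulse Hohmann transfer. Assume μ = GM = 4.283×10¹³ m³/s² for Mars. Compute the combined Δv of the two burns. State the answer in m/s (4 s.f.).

Δv_total ≈ 1644 m/s

r₁ = 3555 km = 3.555×10⁶ m.
r₂ = 16900 km = 1.690×10⁷ m.
Transfer ellipse a_t = (r₁ + r₂)/2 = 1.023×10⁷ m.
At r₁: circular v_c1 = √(μ/r₁) = 3471 m/s; transfer-periapsis v_p = √[μ(2/r₁ − 1/a_t)] = 4462 m/s.
Δv₁ = v_p − v_c1 = 990.8 m/s.
At r₂: circular v_c2 = √(μ/r₂) = 1592 m/s; transfer-apoapsis v_a = √[μ(2/r₂ − 1/a_t)] = 938.6 m/s.
Δv₂ = v_c2 − v_a = 653.4 m/s.
Total Δv = Δv₁ + Δv₂ = 1644 m/s.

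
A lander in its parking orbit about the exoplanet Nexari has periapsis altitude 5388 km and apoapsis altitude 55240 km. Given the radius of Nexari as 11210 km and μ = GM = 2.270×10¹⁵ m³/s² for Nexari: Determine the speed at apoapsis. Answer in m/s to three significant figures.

r_p = 11210 + 5388 = 16598 km = 1.6598×10⁷ m.
r_a = 11210 + 55240 = 66450 km = 6.6450×10⁷ m.
Semi-major axis a = (r_p + r_a)/2 = 41524 km = 4.152×10⁷ m.
Vis-viva: v² = μ(2/r − 1/a) = 2.270×10¹⁵ × (3.010×10⁻⁸ − 2.408×10⁻⁸) = 1.365×10⁷ m²/s².
v = 3695 m/s.

v ≈ 3700 m/s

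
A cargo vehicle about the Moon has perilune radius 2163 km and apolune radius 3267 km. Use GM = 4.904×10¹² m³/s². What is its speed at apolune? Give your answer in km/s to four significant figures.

Semi-major axis a = (r_p + r_a)/2 = 2715.0 km = 2.715×10⁶ m.
Vis-viva: v² = μ(2/r − 1/a) = 4.904×10¹² × (6.122×10⁻⁷ − 3.683×10⁻⁷) = 1.196×10⁶ m²/s².
v = 1094 m/s = 1.094 km/s.

v ≈ 1.094 km/s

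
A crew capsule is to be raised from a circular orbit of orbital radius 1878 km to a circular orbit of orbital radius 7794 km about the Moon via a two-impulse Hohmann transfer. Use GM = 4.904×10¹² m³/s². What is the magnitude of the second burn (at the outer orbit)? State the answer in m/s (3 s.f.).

Δv ≈ 299 m/s

r₁ = 1878 km = 1.878×10⁶ m.
r₂ = 7794 km = 7.794×10⁶ m.
Transfer ellipse a_t = (r₁ + r₂)/2 = 4.836×10⁶ m.
At r₁: circular v_c1 = √(μ/r₁) = 1616 m/s; transfer-perilune v_p = √[μ(2/r₁ − 1/a_t)] = 2051 m/s.
At r₂: circular v_c2 = √(μ/r₂) = 793.2 m/s; transfer-apolune v_a = √[μ(2/r₂ − 1/a_t)] = 494.3 m/s.
Δv₂ = v_c2 − v_a = 298.9 m/s.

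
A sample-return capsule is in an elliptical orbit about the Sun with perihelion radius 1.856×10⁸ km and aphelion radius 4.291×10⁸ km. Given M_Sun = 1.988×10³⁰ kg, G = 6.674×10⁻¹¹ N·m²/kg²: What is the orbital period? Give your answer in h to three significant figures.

T ≈ 25800 h

μ = GM = 6.674×10⁻¹¹ × 1.988×10³⁰ = 1.327×10²⁰ m³/s².
Semi-major axis a = (r_p + r_a)/2 = (1.8560×10⁸ + 4.2910×10⁸)/2 = 3.0735×10⁸ km = 3.074×10¹¹ m.
By Kepler's third law T = 2π√(a³/μ) = 2π × 1.479×10⁷ = 9.295×10⁷ s.
= 25820 h.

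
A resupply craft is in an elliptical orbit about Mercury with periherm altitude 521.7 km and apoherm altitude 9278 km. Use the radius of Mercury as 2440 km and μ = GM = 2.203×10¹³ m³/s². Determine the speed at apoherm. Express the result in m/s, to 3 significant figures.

r_p = 2440 + 521.7 = 2961.7 km = 2.9617×10⁶ m.
r_a = 2440 + 9278 = 11718 km = 1.1718×10⁷ m.
Semi-major axis a = (r_p + r_a)/2 = 7339.9 km = 7.340×10⁶ m.
Vis-viva: v² = μ(2/r − 1/a) = 2.203×10¹³ × (1.707×10⁻⁷ − 1.362×10⁻⁷) = 7.586×10⁵ m²/s².
v = 871.0 m/s.

v ≈ 871 m/s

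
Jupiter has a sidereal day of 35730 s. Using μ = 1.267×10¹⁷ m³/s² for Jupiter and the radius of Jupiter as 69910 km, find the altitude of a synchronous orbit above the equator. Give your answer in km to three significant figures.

h_sync ≈ 90100 km

A synchronous orbit has period T, so by Kepler's third law a = (μT²/4π²)^(1/3).
μT²/4π² = 1.267×10¹⁷ × (3.573×10⁴)² / 39.48 = 4.097×10²⁴ m³.
a = 1.600×10⁸ m = 1.6002×10⁵ km.
Altitude h = a − R = 1.6002×10⁵ − 69910 = 90105 km.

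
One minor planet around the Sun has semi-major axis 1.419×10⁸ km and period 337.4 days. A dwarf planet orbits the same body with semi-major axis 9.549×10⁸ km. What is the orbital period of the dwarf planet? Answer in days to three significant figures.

T₂ ≈ 5890 days

Kepler's third law: T² ∝ a³, so T₂ = T₁ (a₂/a₁)^(3/2).
a₂/a₁ = 6.729, (a₂/a₁)^(3/2) = 17.46.
T₂ = 337.4 × 17.46 = 5890 days.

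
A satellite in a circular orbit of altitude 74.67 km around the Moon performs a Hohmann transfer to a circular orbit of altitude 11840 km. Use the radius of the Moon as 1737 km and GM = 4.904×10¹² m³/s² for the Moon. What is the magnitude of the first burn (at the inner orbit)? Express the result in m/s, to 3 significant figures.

Δv ≈ 540 m/s

r₁ = 1737 + 74.67 = 1811.7 km = 1.8117×10⁶ m.
r₂ = 1737 + 11840 = 13577 km = 1.3577×10⁷ m.
Transfer ellipse a_t = (r₁ + r₂)/2 = 7.694×10⁶ m.
At r₁: circular v_c1 = √(μ/r₁) = 1645 m/s; transfer-perilune v_p = √[μ(2/r₁ − 1/a_t)] = 2186 m/s.
Δv₁ = v_p − v_c1 = 540.2 m/s.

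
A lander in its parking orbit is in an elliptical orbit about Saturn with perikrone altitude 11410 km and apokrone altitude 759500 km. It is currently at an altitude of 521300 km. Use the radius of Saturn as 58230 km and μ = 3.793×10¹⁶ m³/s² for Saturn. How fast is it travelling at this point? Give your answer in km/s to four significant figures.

v ≈ 6.739 km/s

r_p = 58230 + 11410 = 69640 km = 6.9640×10⁷ m.
r_a = 58230 + 759500 = 817730 km = 8.1773×10⁸ m.
r = 58230 + 521300 = 5.7953×10⁵ km = 5.795×10⁸ m.
Semi-major axis a = (r_p + r_a)/2 = 4.4368×10⁵ km = 4.437×10⁸ m.
Vis-viva: v² = μ(2/r − 1/a) = 3.793×10¹⁶ × (3.451×10⁻⁹ − 2.254×10⁻⁹) = 4.541×10⁷ m²/s².
v = 6739 m/s = 6.739 km/s.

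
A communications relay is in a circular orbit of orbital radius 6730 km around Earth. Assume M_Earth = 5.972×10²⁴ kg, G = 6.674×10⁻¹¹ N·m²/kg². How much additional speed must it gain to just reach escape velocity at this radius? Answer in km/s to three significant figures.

Δv ≈ 3.19 km/s

μ = GM = 6.674×10⁻¹¹ × 5.972×10²⁴ = 3.986×10¹⁴ m³/s².
r = 6730 km = 6.730×10⁶ m.
Circular speed v_c = √(μ/r) = 7696 m/s.
Escape speed v_esc = √(2μ/r) = √2 × v_c = 10880 m/s.
Δv = v_esc − v_c = 3188 m/s = 3.188 km/s.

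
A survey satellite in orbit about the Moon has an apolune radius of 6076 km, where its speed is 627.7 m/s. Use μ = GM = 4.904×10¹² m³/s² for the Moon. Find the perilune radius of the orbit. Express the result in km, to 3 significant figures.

perilune radius ≈ 1960 km

r_a = 6.076×10⁶ m.
Specific energy ε = v²/2 − μ/r = -6.101×10⁵ J/kg, so a = −μ/(2ε) = 4.019×10⁶ m.
The apsides satisfy r_p + r_a = 2a, so the perilune radius is 2a − r_a = 1.962×10⁶ m = 1961.9 km.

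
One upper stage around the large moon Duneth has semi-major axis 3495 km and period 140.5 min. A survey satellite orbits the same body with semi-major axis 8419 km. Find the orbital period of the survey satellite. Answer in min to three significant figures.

Kepler's third law: T² ∝ a³, so T₂ = T₁ (a₂/a₁)^(3/2).
a₂/a₁ = 2.409, (a₂/a₁)^(3/2) = 3.739.
T₂ = 140.5 × 3.739 = 525.3 min.

T₂ ≈ 525 min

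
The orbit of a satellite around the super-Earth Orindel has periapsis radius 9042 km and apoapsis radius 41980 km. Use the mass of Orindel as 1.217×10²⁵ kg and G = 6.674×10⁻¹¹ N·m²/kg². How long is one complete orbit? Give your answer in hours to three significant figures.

T ≈ 7.89 hours

μ = GM = 6.674×10⁻¹¹ × 1.217×10²⁵ = 8.122×10¹⁴ m³/s².
Semi-major axis a = (r_p + r_a)/2 = (9042.0 + 41980)/2 = 25511 km = 2.551×10⁷ m.
By Kepler's third law T = 2π√(a³/μ) = 2π × 4.521×10³ = 2.841×10⁴ s.
= 7.891 hours.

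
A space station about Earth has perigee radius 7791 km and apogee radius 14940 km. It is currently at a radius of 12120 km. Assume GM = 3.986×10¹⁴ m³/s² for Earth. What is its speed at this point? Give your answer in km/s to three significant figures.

v ≈ 5.54 km/s

Semi-major axis a = (r_p + r_a)/2 = 11366 km = 1.137×10⁷ m.
Vis-viva: v² = μ(2/r − 1/a) = 3.986×10¹⁴ × (1.650×10⁻⁷ − 8.799×10⁻⁸) = 3.070×10⁷ m²/s².
v = 5541 m/s = 5.541 km/s.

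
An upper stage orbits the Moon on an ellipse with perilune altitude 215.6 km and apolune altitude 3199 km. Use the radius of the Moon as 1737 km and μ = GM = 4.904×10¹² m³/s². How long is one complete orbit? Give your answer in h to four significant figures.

r_p = 1737 + 215.6 = 1952.6 km = 1.9526×10⁶ m.
r_a = 1737 + 3199 = 4936.0 km = 4.9360×10⁶ m.
Semi-major axis a = (r_p + r_a)/2 = (1952.6 + 4936.0)/2 = 3444.3 km = 3.444×10⁶ m.
By Kepler's third law T = 2π√(a³/μ) = 2π × 2.887×10³ = 1.814×10⁴ s.
= 5.038 h.

T ≈ 5.038 h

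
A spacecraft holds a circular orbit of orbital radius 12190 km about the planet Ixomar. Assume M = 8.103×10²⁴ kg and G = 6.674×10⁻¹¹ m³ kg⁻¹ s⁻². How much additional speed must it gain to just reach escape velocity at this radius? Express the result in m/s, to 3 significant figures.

μ = GM = 6.674×10⁻¹¹ × 8.103×10²⁴ = 5.408×10¹⁴ m³/s².
r = 12190 km = 1.219×10⁷ m.
Circular speed v_c = √(μ/r) = 6661 m/s.
Escape speed v_esc = √(2μ/r) = √2 × v_c = 9420 m/s.
Δv = v_esc − v_c = 2759 m/s.

Δv ≈ 2760 m/s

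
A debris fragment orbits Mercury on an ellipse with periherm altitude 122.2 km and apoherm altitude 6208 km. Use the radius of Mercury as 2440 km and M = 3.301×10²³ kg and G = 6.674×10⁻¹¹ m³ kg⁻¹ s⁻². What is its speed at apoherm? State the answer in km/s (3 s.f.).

v ≈ 1.08 km/s

μ = GM = 6.674×10⁻¹¹ × 3.301×10²³ = 2.203×10¹³ m³/s².
r_p = 2440 + 122.2 = 2562.2 km = 2.5622×10⁶ m.
r_a = 2440 + 6208 = 8648.0 km = 8.6480×10⁶ m.
Semi-major axis a = (r_p + r_a)/2 = 5605.1 km = 5.605×10⁶ m.
Vis-viva: v² = μ(2/r − 1/a) = 2.203×10¹³ × (2.313×10⁻⁷ − 1.784×10⁻⁷) = 1.165×10⁶ m²/s².
v = 1079 m/s = 1.079 km/s.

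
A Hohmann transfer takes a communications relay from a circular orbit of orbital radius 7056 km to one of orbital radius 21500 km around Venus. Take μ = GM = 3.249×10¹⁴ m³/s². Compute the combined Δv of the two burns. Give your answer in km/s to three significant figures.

r₁ = 7056 km = 7.056×10⁶ m.
r₂ = 21500 km = 2.150×10⁷ m.
Transfer ellipse a_t = (r₁ + r₂)/2 = 1.428×10⁷ m.
At r₁: circular v_c1 = √(μ/r₁) = 6786 m/s; transfer-periapsis v_p = √[μ(2/r₁ − 1/a_t)] = 8327 m/s.
Δv₁ = v_p − v_c1 = 1541 m/s.
At r₂: circular v_c2 = √(μ/r₂) = 3887 m/s; transfer-apoapsis v_a = √[μ(2/r₂ − 1/a_t)] = 2733 m/s.
Δv₂ = v_c2 − v_a = 1155 m/s.
Total Δv = Δv₁ + Δv₂ = 2696 m/s = 2.696 km/s.

Δv_total ≈ 2.70 km/s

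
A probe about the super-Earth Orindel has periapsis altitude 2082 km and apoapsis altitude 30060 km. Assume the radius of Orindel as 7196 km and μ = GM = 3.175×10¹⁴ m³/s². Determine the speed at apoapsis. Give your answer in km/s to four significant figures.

r_p = 7196 + 2082 = 9278.0 km = 9.2780×10⁶ m.
r_a = 7196 + 30060 = 37256 km = 3.7256×10⁷ m.
Semi-major axis a = (r_p + r_a)/2 = 23267 km = 2.327×10⁷ m.
Vis-viva: v² = μ(2/r − 1/a) = 3.175×10¹⁴ × (5.368×10⁻⁸ − 4.298×10⁻⁸) = 3.398×10⁶ m²/s².
v = 1843 m/s = 1.843 km/s.

v ≈ 1.843 km/s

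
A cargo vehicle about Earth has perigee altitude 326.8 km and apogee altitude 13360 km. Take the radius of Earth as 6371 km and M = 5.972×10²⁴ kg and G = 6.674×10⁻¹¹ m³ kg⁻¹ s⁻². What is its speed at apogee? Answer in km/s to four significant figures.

μ = GM = 6.674×10⁻¹¹ × 5.972×10²⁴ = 3.986×10¹⁴ m³/s².
r_p = 6371 + 326.8 = 6697.8 km = 6.6978×10⁶ m.
r_a = 6371 + 13360 = 19731 km = 1.9731×10⁷ m.
Semi-major axis a = (r_p + r_a)/2 = 13214 km = 1.321×10⁷ m.
Vis-viva: v² = μ(2/r − 1/a) = 3.986×10¹⁴ × (1.014×10⁻⁷ − 7.568×10⁻⁸) = 1.024×10⁷ m²/s².
v = 3200 m/s = 3.200 km/s.

v ≈ 3.200 km/s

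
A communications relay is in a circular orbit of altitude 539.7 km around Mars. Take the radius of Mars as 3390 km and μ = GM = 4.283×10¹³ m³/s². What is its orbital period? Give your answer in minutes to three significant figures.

T ≈ 125 minutes

r = 3390 + 539.7 = 3929.7 km = 3.9297×10⁶ m.
Kepler's third law: T = 2π√(r³/μ) = 2π√((3.930×10⁶)³ / 4.283×10¹³).
r³/μ = 1.417×10⁶ s², so T = 2π × 1.190×10³ = 7.479×10³ s.
Converting: 7.479×10³ s ÷ 60.00 = 124.7 minutes.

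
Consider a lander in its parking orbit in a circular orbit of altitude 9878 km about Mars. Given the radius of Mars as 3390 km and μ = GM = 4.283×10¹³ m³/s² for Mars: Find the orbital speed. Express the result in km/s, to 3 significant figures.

v ≈ 1.80 km/s

r = 3390 + 9878 = 13268 km = 1.3268×10⁷ m.
For a circular orbit v = √(μ/r) = √(4.283×10¹³ / 1.327×10⁷) = √(3.228×10⁶) = 1797 m/s.
That is 1.797 km/s.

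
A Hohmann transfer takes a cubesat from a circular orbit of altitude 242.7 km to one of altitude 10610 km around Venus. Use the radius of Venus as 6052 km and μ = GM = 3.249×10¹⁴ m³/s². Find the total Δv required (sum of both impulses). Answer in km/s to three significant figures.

r₁ = 6052 + 242.7 = 6294.7 km = 6.2947×10⁶ m.
r₂ = 6052 + 10610 = 16662 km = 1.6662×10⁷ m.
Transfer ellipse a_t = (r₁ + r₂)/2 = 1.148×10⁷ m.
At r₁: circular v_c1 = √(μ/r₁) = 7184 m/s; transfer-periapsis v_p = √[μ(2/r₁ − 1/a_t)] = 8656 m/s.
Δv₁ = v_p − v_c1 = 1472 m/s.
At r₂: circular v_c2 = √(μ/r₂) = 4416 m/s; transfer-apoapsis v_a = √[μ(2/r₂ − 1/a_t)] = 3270 m/s.
Δv₂ = v_c2 − v_a = 1146 m/s.
Total Δv = Δv₁ + Δv₂ = 2617 m/s = 2.617 km/s.

Δv_total ≈ 2.62 km/s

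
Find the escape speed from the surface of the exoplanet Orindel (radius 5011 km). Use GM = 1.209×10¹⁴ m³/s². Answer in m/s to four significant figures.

v_esc ≈ 6946 m/s

r = R = 5.011×10⁶ m.
Escape speed v_esc = √(2μ/r) = √(2 × 1.209×10¹⁴ / 5.011×10⁶) = √(4.825×10⁷) = 6946 m/s.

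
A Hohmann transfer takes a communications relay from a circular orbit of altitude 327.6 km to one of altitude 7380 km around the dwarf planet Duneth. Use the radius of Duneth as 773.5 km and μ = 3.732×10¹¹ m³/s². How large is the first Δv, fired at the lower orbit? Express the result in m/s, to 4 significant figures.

Δv ≈ 190.6 m/s

r₁ = 773.5 + 327.6 = 1101.1 km = 1.1011×10⁶ m.
r₂ = 773.5 + 7380 = 8153.5 km = 8.1535×10⁶ m.
Transfer ellipse a_t = (r₁ + r₂)/2 = 4.627×10⁶ m.
At r₁: circular v_c1 = √(μ/r₁) = 582.2 m/s; transfer-periapsis v_p = √[μ(2/r₁ − 1/a_t)] = 772.8 m/s.
Δv₁ = v_p − v_c1 = 190.6 m/s.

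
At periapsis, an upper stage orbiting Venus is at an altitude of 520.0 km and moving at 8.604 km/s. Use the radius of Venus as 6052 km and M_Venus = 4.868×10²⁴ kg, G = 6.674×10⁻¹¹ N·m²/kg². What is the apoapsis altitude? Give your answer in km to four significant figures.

μ = GM = 6.674×10⁻¹¹ × 4.868×10²⁴ = 3.249×10¹⁴ m³/s².
r_p = 6052 + 520.0 = 6572.0 km = 6.572×10⁶ m.
Specific energy ε = v²/2 − μ/r = -1.242×10⁷ J/kg, so a = −μ/(2ε) = 1.308×10⁷ m.
The apsides satisfy r_p + r_a = 2a, so the apoapsis radius is 2a − r_p = 1.958×10⁷ m = 19584 km.
Apoapsis altitude = 19584 − 6052 = 13532 km.

apoapsis altitude ≈ 13530 km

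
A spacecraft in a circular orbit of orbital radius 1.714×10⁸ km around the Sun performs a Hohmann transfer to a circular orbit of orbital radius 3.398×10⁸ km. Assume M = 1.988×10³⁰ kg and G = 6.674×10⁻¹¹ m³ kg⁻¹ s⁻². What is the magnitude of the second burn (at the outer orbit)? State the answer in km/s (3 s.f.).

μ = GM = 6.674×10⁻¹¹ × 1.988×10³⁰ = 1.327×10²⁰ m³/s².
r₁ = 1.714×10⁸ km = 1.714×10¹¹ m.
r₂ = 3.398×10⁸ km = 3.398×10¹¹ m.
Transfer ellipse a_t = (r₁ + r₂)/2 = 2.556×10¹¹ m.
At r₁: circular v_c1 = √(μ/r₁) = 27820 m/s; transfer-perihelion v_p = √[μ(2/r₁ − 1/a_t)] = 32080 m/s.
At r₂: circular v_c2 = √(μ/r₂) = 19760 m/s; transfer-aphelion v_a = √[μ(2/r₂ − 1/a_t)] = 16180 m/s.
Δv₂ = v_c2 − v_a = 3579 m/s.
= 3.579 km/s.

Δv ≈ 3.58 km/s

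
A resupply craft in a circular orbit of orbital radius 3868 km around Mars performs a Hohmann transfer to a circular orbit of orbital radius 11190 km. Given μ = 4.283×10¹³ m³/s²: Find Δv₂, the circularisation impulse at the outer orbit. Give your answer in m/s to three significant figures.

r₁ = 3868 km = 3.868×10⁶ m.
r₂ = 11190 km = 1.119×10⁷ m.
Transfer ellipse a_t = (r₁ + r₂)/2 = 7.529×10⁶ m.
At r₁: circular v_c1 = √(μ/r₁) = 3328 m/s; transfer-periapsis v_p = √[μ(2/r₁ − 1/a_t)] = 4057 m/s.
At r₂: circular v_c2 = √(μ/r₂) = 1956 m/s; transfer-apoapsis v_a = √[μ(2/r₂ − 1/a_t)] = 1402 m/s.
Δv₂ = v_c2 − v_a = 554.1 m/s.

Δv ≈ 554 m/s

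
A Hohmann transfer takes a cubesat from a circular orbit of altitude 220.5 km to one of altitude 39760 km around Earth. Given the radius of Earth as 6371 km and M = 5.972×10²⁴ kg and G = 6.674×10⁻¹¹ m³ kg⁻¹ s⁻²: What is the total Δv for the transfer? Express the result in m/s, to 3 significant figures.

Δv_total ≈ 3980 m/s

μ = GM = 6.674×10⁻¹¹ × 5.972×10²⁴ = 3.986×10¹⁴ m³/s².
r₁ = 6371 + 220.5 = 6591.5 km = 6.5915×10⁶ m.
r₂ = 6371 + 39760 = 46131 km = 4.6131×10⁷ m.
Transfer ellipse a_t = (r₁ + r₂)/2 = 2.636×10⁷ m.
At r₁: circular v_c1 = √(μ/r₁) = 7776 m/s; transfer-perigee v_p = √[μ(2/r₁ − 1/a_t)] = 10290 m/s.
Δv₁ = v_p − v_c1 = 2511 m/s.
At r₂: circular v_c2 = √(μ/r₂) = 2939 m/s; transfer-apogee v_a = √[μ(2/r₂ − 1/a_t)] = 1470 m/s.
Δv₂ = v_c2 − v_a = 1470 m/s.
Total Δv = Δv₁ + Δv₂ = 3980 m/s.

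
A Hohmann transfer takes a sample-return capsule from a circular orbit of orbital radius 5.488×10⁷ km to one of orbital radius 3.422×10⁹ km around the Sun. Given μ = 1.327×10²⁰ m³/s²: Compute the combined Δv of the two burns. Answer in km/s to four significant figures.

r₁ = 5.488×10⁷ km = 5.488×10¹⁰ m.
r₂ = 3.422×10⁹ km = 3.422×10¹² m.
Transfer ellipse a_t = (r₁ + r₂)/2 = 1.738×10¹² m.
At r₁: circular v_c1 = √(μ/r₁) = 49170 m/s; transfer-perihelion v_p = √[μ(2/r₁ − 1/a_t)] = 68990 m/s.
Δv₁ = v_p − v_c1 = 19820 m/s.
At r₂: circular v_c2 = √(μ/r₂) = 6227 m/s; transfer-aphelion v_a = √[μ(2/r₂ − 1/a_t)] = 1106 m/s.
Δv₂ = v_c2 − v_a = 5121 m/s.
Total Δv = Δv₁ + Δv₂ = 24940 m/s = 24.94 km/s.

Δv_total ≈ 24.94 km/s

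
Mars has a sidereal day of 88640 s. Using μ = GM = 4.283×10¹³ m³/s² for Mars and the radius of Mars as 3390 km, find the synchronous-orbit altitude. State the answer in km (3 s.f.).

A synchronous orbit has period T, so by Kepler's third law a = (μT²/4π²)^(1/3).
μT²/4π² = 4.283×10¹³ × (8.864×10⁴)² / 39.48 = 8.524×10²¹ m³.
a = 2.043×10⁷ m = 20428 km.
Altitude h = a − R = 20428 − 3390 = 17038 km.

h_sync ≈ 17000 km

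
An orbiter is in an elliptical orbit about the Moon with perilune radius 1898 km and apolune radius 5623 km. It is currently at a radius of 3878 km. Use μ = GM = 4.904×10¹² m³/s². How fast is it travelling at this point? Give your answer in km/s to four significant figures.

v ≈ 1.107 km/s

Semi-major axis a = (r_p + r_a)/2 = 3760.5 km = 3.760×10⁶ m.
Vis-viva: v² = μ(2/r − 1/a) = 4.904×10¹² × (5.157×10⁻⁷ − 2.659×10⁻⁷) = 1.225×10⁶ m²/s².
v = 1107 m/s = 1.107 km/s.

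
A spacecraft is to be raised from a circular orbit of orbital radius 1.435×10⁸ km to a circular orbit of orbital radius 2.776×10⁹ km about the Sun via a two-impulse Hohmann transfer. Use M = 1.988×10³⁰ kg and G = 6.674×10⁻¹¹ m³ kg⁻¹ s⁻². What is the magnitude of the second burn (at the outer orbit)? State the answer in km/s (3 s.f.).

μ = GM = 6.674×10⁻¹¹ × 1.988×10³⁰ = 1.327×10²⁰ m³/s².
r₁ = 1.435×10⁸ km = 1.435×10¹¹ m.
r₂ = 2.776×10⁹ km = 2.776×10¹² m.
Transfer ellipse a_t = (r₁ + r₂)/2 = 1.460×10¹² m.
At r₁: circular v_c1 = √(μ/r₁) = 30410 m/s; transfer-perihelion v_p = √[μ(2/r₁ − 1/a_t)] = 41930 m/s.
At r₂: circular v_c2 = √(μ/r₂) = 6913 m/s; transfer-aphelion v_a = √[μ(2/r₂ − 1/a_t)] = 2168 m/s.
Δv₂ = v_c2 − v_a = 4746 m/s.
= 4.746 km/s.

Δv ≈ 4.75 km/s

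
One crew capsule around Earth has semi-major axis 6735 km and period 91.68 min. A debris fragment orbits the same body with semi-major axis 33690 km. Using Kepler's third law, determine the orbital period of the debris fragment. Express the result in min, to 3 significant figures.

Kepler's third law: T² ∝ a³, so T₂ = T₁ (a₂/a₁)^(3/2).
a₂/a₁ = 5.002, (a₂/a₁)^(3/2) = 11.19.
T₂ = 91.68 × 11.19 = 1026 min.

T₂ ≈ 1030 min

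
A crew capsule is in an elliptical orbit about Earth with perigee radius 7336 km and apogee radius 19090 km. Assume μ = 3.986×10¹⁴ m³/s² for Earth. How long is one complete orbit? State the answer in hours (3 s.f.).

Semi-major axis a = (r_p + r_a)/2 = (7336.0 + 19090)/2 = 13213 km = 1.321×10⁷ m.
By Kepler's third law T = 2π√(a³/μ) = 2π × 2.406×10³ = 1.512×10⁴ s.
= 4.199 hours.

T ≈ 4.20 hours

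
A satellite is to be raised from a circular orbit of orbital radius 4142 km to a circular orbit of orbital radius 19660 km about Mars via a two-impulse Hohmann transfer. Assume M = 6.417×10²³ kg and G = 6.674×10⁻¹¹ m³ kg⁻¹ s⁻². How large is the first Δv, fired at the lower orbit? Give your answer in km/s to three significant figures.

μ = GM = 6.674×10⁻¹¹ × 6.417×10²³ = 4.283×10¹³ m³/s².
r₁ = 4142 km = 4.142×10⁶ m.
r₂ = 19660 km = 1.966×10⁷ m.
Transfer ellipse a_t = (r₁ + r₂)/2 = 1.190×10⁷ m.
At r₁: circular v_c1 = √(μ/r₁) = 3216 m/s; transfer-periapsis v_p = √[μ(2/r₁ − 1/a_t)] = 4133 m/s.
Δv₁ = v_p − v_c1 = 917.4 m/s.
= 0.9174 km/s.

Δv ≈ 0.917 km/s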